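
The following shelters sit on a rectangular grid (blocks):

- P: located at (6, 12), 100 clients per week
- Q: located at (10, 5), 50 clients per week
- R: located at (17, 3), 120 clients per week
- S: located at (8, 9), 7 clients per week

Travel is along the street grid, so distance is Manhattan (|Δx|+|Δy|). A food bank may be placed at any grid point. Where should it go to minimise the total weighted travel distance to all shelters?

(10, 5)

Manhattan distance separates: Σwᵢ(|x−xᵢ|+|y−yᵢ|) = Σwᵢ|x−xᵢ| + Σwᵢ|y−yᵢ|, so x and y are optimised independently as 1-D weighted medians.
Total weight W = 277; half = 138.5.
x-coordinate, sorted with cumulative weight:
  x=6 (P, w=100) cum 100
  x=8 (S, w=7) cum 107
  x=10 (Q, w=50) cum 157  ← median
  x=17 (R, w=120) cum 277
⇒ x* = 10
y-coordinate, sorted with cumulative weight:
  y=3 (R, w=120) cum 120
  y=5 (Q, w=50) cum 170  ← median
  y=9 (S, w=7) cum 177
  y=12 (P, w=100) cum 277
⇒ y* = 5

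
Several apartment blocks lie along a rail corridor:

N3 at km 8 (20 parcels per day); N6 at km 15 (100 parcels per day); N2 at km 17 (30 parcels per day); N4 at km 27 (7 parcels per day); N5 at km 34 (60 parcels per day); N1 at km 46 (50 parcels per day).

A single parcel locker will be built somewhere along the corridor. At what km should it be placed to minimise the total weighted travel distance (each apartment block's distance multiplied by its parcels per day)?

For a sum of weighted absolute distances on a line, the optimum is the weighted median (not the mean). Total weight W = 267; half-weight = 133.5.
Sort by position and accumulate weight:
  km 8 (N3, w=20) → cum 20
  km 15 (N6, w=100) → cum 120
  km 17 (N2, w=30) → cum 150  ≥ 133.5 → median here
  km 27 (N4, w=7) → cum 157
  km 34 (N5, w=60) → cum 217
  km 46 (N1, w=50) → cum 267
Optimal location: km 17.

x = 17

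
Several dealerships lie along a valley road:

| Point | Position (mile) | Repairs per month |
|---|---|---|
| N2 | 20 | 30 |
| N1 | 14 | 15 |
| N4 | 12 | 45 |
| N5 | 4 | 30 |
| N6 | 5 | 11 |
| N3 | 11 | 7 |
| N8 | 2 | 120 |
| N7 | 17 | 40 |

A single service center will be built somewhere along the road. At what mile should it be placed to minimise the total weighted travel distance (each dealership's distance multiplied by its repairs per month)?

x = 4

For a sum of weighted absolute distances on a line, the optimum is the weighted median (not the mean). Total weight W = 298; half-weight = 149.
Sort by position and accumulate weight:
  mile 2 (N8, w=120) → cum 120
  mile 4 (N5, w=30) → cum 150  ≥ 149 → median here
  mile 5 (N6, w=11) → cum 161
  mile 11 (N3, w=7) → cum 168
  mile 12 (N4, w=45) → cum 213
  mile 14 (N1, w=15) → cum 228
  mile 17 (N7, w=40) → cum 268
  mile 20 (N2, w=30) → cum 298
Optimal location: mile 4.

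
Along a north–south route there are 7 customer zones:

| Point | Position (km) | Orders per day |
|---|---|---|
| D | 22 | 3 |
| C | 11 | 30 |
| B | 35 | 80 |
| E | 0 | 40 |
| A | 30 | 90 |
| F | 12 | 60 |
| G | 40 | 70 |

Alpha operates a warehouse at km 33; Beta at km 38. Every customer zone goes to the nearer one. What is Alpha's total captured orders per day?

303

The indifferent point is the midpoint (33+38)/2 = 35.5; customer zones left of it (closer to Alpha at 33) go to Alpha, those right go to Beta.
  E at 0 (w=40) → Alpha
  C at 11 (w=30) → Alpha
  F at 12 (w=60) → Alpha
  D at 22 (w=3) → Alpha
  A at 30 (w=90) → Alpha
  B at 35 (w=80) → Alpha
  G at 40 (w=70) → Beta
Alpha captures 303; Beta captures 70.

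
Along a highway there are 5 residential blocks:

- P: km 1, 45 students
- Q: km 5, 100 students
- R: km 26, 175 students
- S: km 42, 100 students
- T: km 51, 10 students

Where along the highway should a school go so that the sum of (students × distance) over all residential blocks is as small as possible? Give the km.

x = 26

For a sum of weighted absolute distances on a line, the optimum is the weighted median (not the mean). Total weight W = 430; half-weight = 215.
Sort by position and accumulate weight:
  km 1 (P, w=45) → cum 45
  km 5 (Q, w=100) → cum 145
  km 26 (R, w=175) → cum 320  ≥ 215 → median here
  km 42 (S, w=100) → cum 420
  km 51 (T, w=10) → cum 430
Optimal location: km 26.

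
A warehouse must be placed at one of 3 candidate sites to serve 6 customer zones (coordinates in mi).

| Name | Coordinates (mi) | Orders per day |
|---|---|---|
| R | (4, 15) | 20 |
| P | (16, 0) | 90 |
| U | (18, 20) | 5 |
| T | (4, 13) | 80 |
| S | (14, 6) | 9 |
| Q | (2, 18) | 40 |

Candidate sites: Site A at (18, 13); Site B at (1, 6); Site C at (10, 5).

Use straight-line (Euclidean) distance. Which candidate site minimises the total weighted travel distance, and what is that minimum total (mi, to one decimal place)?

Total weighted distance at each candidate:
  Site A (18, 13): total = 3364.7
  Site B (1, 6): total = 2961.8
  Site C (10, 5): total = 2468.8
Minimum is at Site C with total 2468.8 mi.

Site C, total 2468.8 mi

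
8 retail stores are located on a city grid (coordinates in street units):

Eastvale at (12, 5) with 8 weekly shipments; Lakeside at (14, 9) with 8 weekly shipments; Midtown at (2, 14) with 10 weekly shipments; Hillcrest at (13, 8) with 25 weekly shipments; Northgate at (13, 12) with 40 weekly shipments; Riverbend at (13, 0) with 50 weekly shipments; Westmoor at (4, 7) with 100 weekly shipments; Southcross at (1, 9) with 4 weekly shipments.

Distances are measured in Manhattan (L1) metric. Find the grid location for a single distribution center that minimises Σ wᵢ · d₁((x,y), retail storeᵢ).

(13, 7)

Manhattan distance separates: Σwᵢ(|x−xᵢ|+|y−yᵢ|) = Σwᵢ|x−xᵢ| + Σwᵢ|y−yᵢ|, so x and y are optimised independently as 1-D weighted medians.
Total weight W = 245; half = 122.5.
x-coordinate, sorted with cumulative weight:
  x=1 (Southcross, w=4) cum 4
  x=2 (Midtown, w=10) cum 14
  x=4 (Westmoor, w=100) cum 114
  x=12 (Eastvale, w=8) cum 122
  x=13 (Hillcrest, w=25) cum 147  ← median
  x=13 (Northgate, w=40) cum 187
  x=13 (Riverbend, w=50) cum 237
  x=14 (Lakeside, w=8) cum 245
⇒ x* = 13
y-coordinate, sorted with cumulative weight:
  y=0 (Riverbend, w=50) cum 50
  y=5 (Eastvale, w=8) cum 58
  y=7 (Westmoor, w=100) cum 158  ← median
  y=8 (Hillcrest, w=25) cum 183
  y=9 (Lakeside, w=8) cum 191
  y=9 (Southcross, w=4) cum 195
  y=12 (Northgate, w=40) cum 235
  y=14 (Midtown, w=10) cum 245
⇒ y* = 7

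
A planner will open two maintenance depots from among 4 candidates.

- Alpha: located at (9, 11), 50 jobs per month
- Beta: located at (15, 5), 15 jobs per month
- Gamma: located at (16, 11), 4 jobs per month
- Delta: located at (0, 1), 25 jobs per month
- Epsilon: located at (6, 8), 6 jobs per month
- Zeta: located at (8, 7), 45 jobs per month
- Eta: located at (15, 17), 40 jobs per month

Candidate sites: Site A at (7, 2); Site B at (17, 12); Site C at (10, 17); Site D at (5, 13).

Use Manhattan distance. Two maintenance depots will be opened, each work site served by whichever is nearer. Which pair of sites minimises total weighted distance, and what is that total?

{Site A, Site C}, total 1275

Evaluate every pair (each demand assigned to the nearer of the two):
  {Site A, Site C}: total = 1275
  {Site A, Site B}: total = 1385
  {Site A, Site D}: total = 1583
  {Site B, Site D}: total = 1589
  {Site C, Site D}: total = 1669
  {Site B, Site C}: total = 1961
Best pair: {Site A, Site C} with total 1275.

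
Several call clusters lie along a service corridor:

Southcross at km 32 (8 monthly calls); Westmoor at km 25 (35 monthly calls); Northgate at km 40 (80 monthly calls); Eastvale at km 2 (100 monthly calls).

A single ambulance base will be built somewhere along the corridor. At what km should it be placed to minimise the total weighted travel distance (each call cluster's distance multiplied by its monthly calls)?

x = 25

For a sum of weighted absolute distances on a line, the optimum is the weighted median (not the mean). Total weight W = 223; half-weight = 111.5.
Sort by position and accumulate weight:
  km 2 (Eastvale, w=100) → cum 100
  km 25 (Westmoor, w=35) → cum 135  ≥ 111.5 → median here
  km 32 (Southcross, w=8) → cum 143
  km 40 (Northgate, w=80) → cum 223
Optimal location: km 25.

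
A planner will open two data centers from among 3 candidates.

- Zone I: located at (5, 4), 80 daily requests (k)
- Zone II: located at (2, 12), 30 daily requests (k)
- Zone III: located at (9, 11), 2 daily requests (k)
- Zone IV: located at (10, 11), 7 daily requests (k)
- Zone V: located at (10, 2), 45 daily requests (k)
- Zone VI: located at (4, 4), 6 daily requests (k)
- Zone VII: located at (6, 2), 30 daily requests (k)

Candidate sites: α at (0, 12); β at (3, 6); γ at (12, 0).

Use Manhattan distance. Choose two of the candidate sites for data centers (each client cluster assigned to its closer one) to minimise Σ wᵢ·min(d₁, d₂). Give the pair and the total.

Evaluate every pair (each demand assigned to the nearer of the two):
  {β, γ}: total = 1044
  {α, β}: total = 1200
  {α, γ}: total = 1529
Best pair: {β, γ} with total 1044.

{β, γ}, total 1044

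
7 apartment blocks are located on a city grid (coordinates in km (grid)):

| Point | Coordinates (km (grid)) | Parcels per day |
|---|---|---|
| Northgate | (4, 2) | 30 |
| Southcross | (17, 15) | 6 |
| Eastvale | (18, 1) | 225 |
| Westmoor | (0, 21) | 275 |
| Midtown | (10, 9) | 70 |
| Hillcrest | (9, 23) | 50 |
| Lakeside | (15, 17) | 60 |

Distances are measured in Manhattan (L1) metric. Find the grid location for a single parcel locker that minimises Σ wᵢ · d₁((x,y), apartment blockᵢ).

(10, 17)

Manhattan distance separates: Σwᵢ(|x−xᵢ|+|y−yᵢ|) = Σwᵢ|x−xᵢ| + Σwᵢ|y−yᵢ|, so x and y are optimised independently as 1-D weighted medians.
Total weight W = 716; half = 358.
x-coordinate, sorted with cumulative weight:
  x=0 (Westmoor, w=275) cum 275
  x=4 (Northgate, w=30) cum 305
  x=9 (Hillcrest, w=50) cum 355
  x=10 (Midtown, w=70) cum 425  ← median
  x=15 (Lakeside, w=60) cum 485
  x=17 (Southcross, w=6) cum 491
  x=18 (Eastvale, w=225) cum 716
⇒ x* = 10
y-coordinate, sorted with cumulative weight:
  y=1 (Eastvale, w=225) cum 225
  y=2 (Northgate, w=30) cum 255
  y=9 (Midtown, w=70) cum 325
  y=15 (Southcross, w=6) cum 331
  y=17 (Lakeside, w=60) cum 391  ← median
  y=21 (Westmoor, w=275) cum 666
  y=23 (Hillcrest, w=50) cum 716
⇒ y* = 17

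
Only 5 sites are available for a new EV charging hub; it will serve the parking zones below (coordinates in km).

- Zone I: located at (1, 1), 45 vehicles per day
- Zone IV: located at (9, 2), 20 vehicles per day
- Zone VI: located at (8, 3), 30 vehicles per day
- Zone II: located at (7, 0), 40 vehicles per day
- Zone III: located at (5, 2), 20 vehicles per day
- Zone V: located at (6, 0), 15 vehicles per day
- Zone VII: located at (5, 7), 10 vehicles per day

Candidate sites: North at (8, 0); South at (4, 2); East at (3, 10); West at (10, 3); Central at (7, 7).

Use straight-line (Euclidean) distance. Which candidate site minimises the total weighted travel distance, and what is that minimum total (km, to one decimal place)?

South, total 623.6 km

Total weighted distance at each candidate:
  North (8, 0): total = 671.2
  South (4, 2): total = 623.6
  East (3, 10): total = 1661.3
  West (10, 3): total = 913.9
  Central (7, 7): total = 1127.0
Minimum is at South with total 623.6 km.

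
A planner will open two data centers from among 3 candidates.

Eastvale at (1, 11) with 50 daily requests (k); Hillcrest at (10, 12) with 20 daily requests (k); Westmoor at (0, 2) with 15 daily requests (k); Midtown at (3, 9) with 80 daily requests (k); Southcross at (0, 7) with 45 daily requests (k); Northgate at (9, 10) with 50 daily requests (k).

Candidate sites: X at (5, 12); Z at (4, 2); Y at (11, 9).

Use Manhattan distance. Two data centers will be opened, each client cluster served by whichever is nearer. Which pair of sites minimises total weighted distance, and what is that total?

{X, Z}, total 1515

Evaluate every pair (each demand assigned to the nearer of the two):
  {X, Z}: total = 1515
  {X, Y}: total = 1555
  {Z, Y}: total = 1935
Best pair: {X, Z} with total 1515.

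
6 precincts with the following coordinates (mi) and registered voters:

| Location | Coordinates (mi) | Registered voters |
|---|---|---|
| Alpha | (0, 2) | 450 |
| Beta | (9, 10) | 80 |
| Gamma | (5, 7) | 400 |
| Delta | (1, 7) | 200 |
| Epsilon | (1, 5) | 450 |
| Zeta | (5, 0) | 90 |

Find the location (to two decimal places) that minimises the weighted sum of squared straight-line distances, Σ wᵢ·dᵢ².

(2.29, 4.88)

The minimiser of Σwᵢ‖p−pᵢ‖² is the weighted centroid p* = (Σwᵢpᵢ)/(Σwᵢ).
Σwᵢ = 1670.
Σwᵢxᵢ = 450·0 + 80·9 + 400·5 + 200·1 + 450·1 + 90·5 = 3820.
Σwᵢyᵢ = 450·2 + 80·10 + 400·7 + 200·7 + 450·5 + 90·0 = 8150.
x* = 3820/1670 = 2.29, y* = 8150/1670 = 4.88.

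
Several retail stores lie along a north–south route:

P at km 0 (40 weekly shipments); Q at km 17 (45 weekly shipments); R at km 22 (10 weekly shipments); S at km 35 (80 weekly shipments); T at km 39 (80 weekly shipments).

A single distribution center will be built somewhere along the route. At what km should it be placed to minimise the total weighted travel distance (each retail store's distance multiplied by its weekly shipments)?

x = 35

For a sum of weighted absolute distances on a line, the optimum is the weighted median (not the mean). Total weight W = 255; half-weight = 127.5.
Sort by position and accumulate weight:
  km 0 (P, w=40) → cum 40
  km 17 (Q, w=45) → cum 85
  km 22 (R, w=10) → cum 95
  km 35 (S, w=80) → cum 175  ≥ 127.5 → median here
  km 39 (T, w=80) → cum 255
Optimal location: km 35.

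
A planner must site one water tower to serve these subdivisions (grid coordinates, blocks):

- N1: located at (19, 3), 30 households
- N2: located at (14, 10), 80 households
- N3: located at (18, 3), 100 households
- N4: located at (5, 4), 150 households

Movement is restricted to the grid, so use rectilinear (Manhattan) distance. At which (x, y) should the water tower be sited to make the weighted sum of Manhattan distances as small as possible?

(14, 4)

Manhattan distance separates: Σwᵢ(|x−xᵢ|+|y−yᵢ|) = Σwᵢ|x−xᵢ| + Σwᵢ|y−yᵢ|, so x and y are optimised independently as 1-D weighted medians.
Total weight W = 360; half = 180.
x-coordinate, sorted with cumulative weight:
  x=5 (N4, w=150) cum 150
  x=14 (N2, w=80) cum 230  ← median
  x=18 (N3, w=100) cum 330
  x=19 (N1, w=30) cum 360
⇒ x* = 14
y-coordinate, sorted with cumulative weight:
  y=3 (N1, w=30) cum 30
  y=3 (N3, w=100) cum 130
  y=4 (N4, w=150) cum 280  ← median
  y=10 (N2, w=80) cum 360
⇒ y* = 4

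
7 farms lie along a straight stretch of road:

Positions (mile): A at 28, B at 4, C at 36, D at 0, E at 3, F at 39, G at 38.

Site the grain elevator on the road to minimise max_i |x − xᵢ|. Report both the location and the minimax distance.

The 1-center on a line is the midpoint of the two extreme points: leftmost at 0, rightmost at 39.
Optimal location = (0 + 39)/2 = 19.5; maximum distance = (39 − 0)/2 = 19.5.

location 19.5, max distance 19.5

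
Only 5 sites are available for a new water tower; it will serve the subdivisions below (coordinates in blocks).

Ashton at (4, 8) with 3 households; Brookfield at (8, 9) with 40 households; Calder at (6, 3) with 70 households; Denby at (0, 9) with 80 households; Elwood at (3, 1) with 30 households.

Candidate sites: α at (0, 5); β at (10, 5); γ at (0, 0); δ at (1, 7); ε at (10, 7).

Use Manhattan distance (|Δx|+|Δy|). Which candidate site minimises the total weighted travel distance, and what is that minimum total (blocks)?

δ, total 1482 blocks

Total weighted distance at each candidate:
  α (0, 5): total = 1591
  β (10, 5): total = 2137
  γ (0, 0): total = 2186
  δ (1, 7): total = 1482
  ε (10, 7): total = 2091
Minimum is at δ with total 1482 blocks.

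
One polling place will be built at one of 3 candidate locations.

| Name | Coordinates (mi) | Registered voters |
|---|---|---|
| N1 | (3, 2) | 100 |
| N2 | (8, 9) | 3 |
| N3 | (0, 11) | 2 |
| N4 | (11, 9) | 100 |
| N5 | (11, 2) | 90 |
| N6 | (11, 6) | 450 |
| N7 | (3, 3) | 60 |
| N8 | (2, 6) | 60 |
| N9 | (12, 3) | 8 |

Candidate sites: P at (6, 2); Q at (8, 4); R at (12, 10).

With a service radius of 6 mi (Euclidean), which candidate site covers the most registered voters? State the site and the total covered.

Coverage radius r = 6 mi; a point is covered iff (Δx)²+(Δy)² ≤ 6² = 36.
  P (6, 2): covers {N1, N5, N7, N8} → 310
  Q (8, 4): covers {N1, N2, N4, N5, N6, N7, N9} → 811
  R (12, 10): covers {N2, N4, N6} → 553
Maximum coverage at Q: 811 registered voters.

Q, covering 811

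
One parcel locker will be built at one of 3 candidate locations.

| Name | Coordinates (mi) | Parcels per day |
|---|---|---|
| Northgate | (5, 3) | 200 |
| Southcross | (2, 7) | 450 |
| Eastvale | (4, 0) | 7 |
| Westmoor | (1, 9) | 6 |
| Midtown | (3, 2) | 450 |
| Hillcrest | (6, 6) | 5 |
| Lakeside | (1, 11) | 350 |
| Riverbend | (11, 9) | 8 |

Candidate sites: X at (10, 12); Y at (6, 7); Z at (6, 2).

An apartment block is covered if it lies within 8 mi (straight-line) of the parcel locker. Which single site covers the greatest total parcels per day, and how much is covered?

Coverage radius r = 8 mi; a point is covered iff (Δx)²+(Δy)² ≤ 8² = 64.
  X (10, 12): covers {Hillcrest, Riverbend} → 13
  Y (6, 7): covers {Northgate, Southcross, Eastvale, Westmoor, Midtown, Hillcrest, Lakeside, Riverbend} → 1476
  Z (6, 2): covers {Northgate, Southcross, Eastvale, Midtown, Hillcrest} → 1112
Maximum coverage at Y: 1476 parcels per day.

Y, covering 1476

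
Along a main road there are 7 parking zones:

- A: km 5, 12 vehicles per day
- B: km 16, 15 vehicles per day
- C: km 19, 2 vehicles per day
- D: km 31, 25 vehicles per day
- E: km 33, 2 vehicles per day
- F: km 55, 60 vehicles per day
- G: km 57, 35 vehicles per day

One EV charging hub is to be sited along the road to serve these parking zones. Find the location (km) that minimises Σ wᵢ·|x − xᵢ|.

x = 55

For a sum of weighted absolute distances on a line, the optimum is the weighted median (not the mean). Total weight W = 151; half-weight = 75.5.
Sort by position and accumulate weight:
  km 5 (A, w=12) → cum 12
  km 16 (B, w=15) → cum 27
  km 19 (C, w=2) → cum 29
  km 31 (D, w=25) → cum 54
  km 33 (E, w=2) → cum 56
  km 55 (F, w=60) → cum 116  ≥ 75.5 → median here
  km 57 (G, w=35) → cum 151
Optimal location: km 55.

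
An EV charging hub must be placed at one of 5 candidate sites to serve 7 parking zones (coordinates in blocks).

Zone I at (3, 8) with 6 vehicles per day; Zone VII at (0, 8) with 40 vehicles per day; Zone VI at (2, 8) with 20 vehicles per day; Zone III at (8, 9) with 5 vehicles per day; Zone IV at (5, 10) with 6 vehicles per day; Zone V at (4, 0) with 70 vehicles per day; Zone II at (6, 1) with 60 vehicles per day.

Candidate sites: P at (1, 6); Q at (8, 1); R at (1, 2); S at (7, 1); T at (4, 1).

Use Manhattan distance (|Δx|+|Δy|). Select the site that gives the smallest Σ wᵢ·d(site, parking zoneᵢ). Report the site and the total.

T, total 978 blocks

Total weighted distance at each candidate:
  P (1, 6): total = 1532
  Q (8, 1): total = 1514
  R (1, 2): total = 1320
  S (7, 1): total = 1317
  T (4, 1): total = 978
Minimum is at T with total 978 blocks.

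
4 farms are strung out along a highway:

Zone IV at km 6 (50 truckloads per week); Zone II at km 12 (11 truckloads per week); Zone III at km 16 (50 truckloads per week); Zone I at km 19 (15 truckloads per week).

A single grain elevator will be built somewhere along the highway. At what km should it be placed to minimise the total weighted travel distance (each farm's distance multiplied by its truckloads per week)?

x = 16

For a sum of weighted absolute distances on a line, the optimum is the weighted median (not the mean). Total weight W = 126; half-weight = 63.
Sort by position and accumulate weight:
  km 6 (Zone IV, w=50) → cum 50
  km 12 (Zone II, w=11) → cum 61
  km 16 (Zone III, w=50) → cum 111  ≥ 63 → median here
  km 19 (Zone I, w=15) → cum 126
Optimal location: km 16.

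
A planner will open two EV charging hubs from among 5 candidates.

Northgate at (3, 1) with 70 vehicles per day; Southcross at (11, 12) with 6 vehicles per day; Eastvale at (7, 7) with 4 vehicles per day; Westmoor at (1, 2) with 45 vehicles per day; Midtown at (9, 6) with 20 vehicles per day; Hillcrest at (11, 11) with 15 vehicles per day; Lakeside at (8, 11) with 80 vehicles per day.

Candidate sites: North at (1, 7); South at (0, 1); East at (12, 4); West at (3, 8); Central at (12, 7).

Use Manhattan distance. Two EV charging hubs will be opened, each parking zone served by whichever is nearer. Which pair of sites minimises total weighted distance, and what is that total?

{South, Central}, total 1151

Evaluate every pair (each demand assigned to the nearer of the two):
  {South, Central}: total = 1151
  {South, West}: total = 1357
  {South, East}: total = 1486
  {North, Central}: total = 1636
  {North, South}: total = 1684
  {West, Central}: total = 1701
  {North, West}: total = 1772
  {East, West}: total = 1784
  {North, East}: total = 1963
  {East, Central}: total = 2276
Best pair: {South, Central} with total 1151.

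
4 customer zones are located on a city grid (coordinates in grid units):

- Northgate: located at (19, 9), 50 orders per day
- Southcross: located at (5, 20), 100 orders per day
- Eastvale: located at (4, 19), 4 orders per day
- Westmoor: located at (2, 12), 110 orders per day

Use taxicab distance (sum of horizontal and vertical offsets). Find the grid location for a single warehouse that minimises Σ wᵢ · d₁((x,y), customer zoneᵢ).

Manhattan distance separates: Σwᵢ(|x−xᵢ|+|y−yᵢ|) = Σwᵢ|x−xᵢ| + Σwᵢ|y−yᵢ|, so x and y are optimised independently as 1-D weighted medians.
Total weight W = 264; half = 132.
x-coordinate, sorted with cumulative weight:
  x=2 (Westmoor, w=110) cum 110
  x=4 (Eastvale, w=4) cum 114
  x=5 (Southcross, w=100) cum 214  ← median
  x=19 (Northgate, w=50) cum 264
⇒ x* = 5
y-coordinate, sorted with cumulative weight:
  y=9 (Northgate, w=50) cum 50
  y=12 (Westmoor, w=110) cum 160  ← median
  y=19 (Eastvale, w=4) cum 164
  y=20 (Southcross, w=100) cum 264
⇒ y* = 12

(5, 12)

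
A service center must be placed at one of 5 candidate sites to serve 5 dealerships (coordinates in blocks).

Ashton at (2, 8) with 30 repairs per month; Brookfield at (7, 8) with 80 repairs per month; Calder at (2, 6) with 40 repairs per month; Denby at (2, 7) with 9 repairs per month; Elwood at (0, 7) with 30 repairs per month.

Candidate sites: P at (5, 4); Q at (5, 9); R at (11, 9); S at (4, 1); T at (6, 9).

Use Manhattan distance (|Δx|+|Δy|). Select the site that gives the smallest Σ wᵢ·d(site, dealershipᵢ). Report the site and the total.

Total weighted distance at each candidate:
  P (5, 4): total = 1184
  Q (5, 9): total = 855
  R (11, 9): total = 1669
  S (4, 1): total = 1722
  T (6, 9): total = 884
Minimum is at Q with total 855 blocks.

Q, total 855 blocks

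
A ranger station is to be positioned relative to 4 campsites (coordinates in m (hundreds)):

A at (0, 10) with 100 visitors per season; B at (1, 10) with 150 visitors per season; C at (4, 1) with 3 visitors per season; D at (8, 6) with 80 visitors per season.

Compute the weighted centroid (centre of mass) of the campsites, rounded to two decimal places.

(2.41, 8.96)

The minimiser of Σwᵢ‖p−pᵢ‖² is the weighted centroid p* = (Σwᵢpᵢ)/(Σwᵢ).
Σwᵢ = 333.
Σwᵢxᵢ = 100·0 + 150·1 + 3·4 + 80·8 = 802.
Σwᵢyᵢ = 100·10 + 150·10 + 3·1 + 80·6 = 2983.
x* = 802/333 = 2.41, y* = 2983/333 = 8.96.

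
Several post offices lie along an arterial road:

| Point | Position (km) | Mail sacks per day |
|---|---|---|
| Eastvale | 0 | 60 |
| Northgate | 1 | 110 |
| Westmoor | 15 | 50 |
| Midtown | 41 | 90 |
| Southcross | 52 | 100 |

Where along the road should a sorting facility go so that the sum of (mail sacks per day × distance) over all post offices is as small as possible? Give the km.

x = 15

For a sum of weighted absolute distances on a line, the optimum is the weighted median (not the mean). Total weight W = 410; half-weight = 205.
Sort by position and accumulate weight:
  km 0 (Eastvale, w=60) → cum 60
  km 1 (Northgate, w=110) → cum 170
  km 15 (Westmoor, w=50) → cum 220  ≥ 205 → median here
  km 41 (Midtown, w=90) → cum 310
  km 52 (Southcross, w=100) → cum 410
Optimal location: km 15.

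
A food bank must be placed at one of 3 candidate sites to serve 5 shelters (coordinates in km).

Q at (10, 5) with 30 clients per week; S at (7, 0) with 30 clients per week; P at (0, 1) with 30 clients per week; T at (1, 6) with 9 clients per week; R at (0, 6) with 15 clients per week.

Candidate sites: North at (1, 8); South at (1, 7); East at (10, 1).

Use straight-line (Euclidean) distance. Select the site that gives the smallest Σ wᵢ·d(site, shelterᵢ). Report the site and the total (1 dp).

South, total 765.9 km

Total weighted distance at each candidate:
  North (1, 8): total = 848.3
  South (1, 7): total = 765.9
  East (10, 1): total = 775.2
Minimum is at South with total 765.9 km.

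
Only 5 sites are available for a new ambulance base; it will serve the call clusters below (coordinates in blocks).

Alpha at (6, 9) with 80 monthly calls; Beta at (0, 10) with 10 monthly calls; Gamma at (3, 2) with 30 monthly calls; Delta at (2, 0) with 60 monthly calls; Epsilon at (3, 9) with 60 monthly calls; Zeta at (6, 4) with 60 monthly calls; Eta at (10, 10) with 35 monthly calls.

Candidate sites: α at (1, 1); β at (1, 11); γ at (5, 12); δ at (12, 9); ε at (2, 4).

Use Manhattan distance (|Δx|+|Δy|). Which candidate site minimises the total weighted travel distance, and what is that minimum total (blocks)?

Total weighted distance at each candidate:
  α (1, 1): total = 3060
  β (1, 11): total = 2940
  γ (5, 12): total = 2735
  δ (12, 9): total = 3535
  ε (2, 4): total = 2220
Minimum is at ε with total 2220 blocks.

ε, total 2220 blocks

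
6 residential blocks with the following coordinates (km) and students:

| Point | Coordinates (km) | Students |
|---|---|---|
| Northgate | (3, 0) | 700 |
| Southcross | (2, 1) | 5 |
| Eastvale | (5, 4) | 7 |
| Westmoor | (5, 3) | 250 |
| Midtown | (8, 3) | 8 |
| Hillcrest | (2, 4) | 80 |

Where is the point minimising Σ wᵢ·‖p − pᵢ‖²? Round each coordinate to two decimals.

The minimiser of Σwᵢ‖p−pᵢ‖² is the weighted centroid p* = (Σwᵢpᵢ)/(Σwᵢ).
Σwᵢ = 1050.
Σwᵢxᵢ = 700·3 + 5·2 + 7·5 + 250·5 + 8·8 + 80·2 = 3619.
Σwᵢyᵢ = 700·0 + 5·1 + 7·4 + 250·3 + 8·3 + 80·4 = 1127.
x* = 3619/1050 = 3.45, y* = 1127/1050 = 1.07.

(3.45, 1.07)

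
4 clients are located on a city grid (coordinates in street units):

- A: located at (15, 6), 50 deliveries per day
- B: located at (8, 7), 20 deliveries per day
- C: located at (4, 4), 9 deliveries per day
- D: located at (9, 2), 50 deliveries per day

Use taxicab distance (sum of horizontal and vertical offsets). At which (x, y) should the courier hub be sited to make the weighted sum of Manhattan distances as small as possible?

(9, 6)

Manhattan distance separates: Σwᵢ(|x−xᵢ|+|y−yᵢ|) = Σwᵢ|x−xᵢ| + Σwᵢ|y−yᵢ|, so x and y are optimised independently as 1-D weighted medians.
Total weight W = 129; half = 64.5.
x-coordinate, sorted with cumulative weight:
  x=4 (C, w=9) cum 9
  x=8 (B, w=20) cum 29
  x=9 (D, w=50) cum 79  ← median
  x=15 (A, w=50) cum 129
⇒ x* = 9
y-coordinate, sorted with cumulative weight:
  y=2 (D, w=50) cum 50
  y=4 (C, w=9) cum 59
  y=6 (A, w=50) cum 109  ← median
  y=7 (B, w=20) cum 129
⇒ y* = 6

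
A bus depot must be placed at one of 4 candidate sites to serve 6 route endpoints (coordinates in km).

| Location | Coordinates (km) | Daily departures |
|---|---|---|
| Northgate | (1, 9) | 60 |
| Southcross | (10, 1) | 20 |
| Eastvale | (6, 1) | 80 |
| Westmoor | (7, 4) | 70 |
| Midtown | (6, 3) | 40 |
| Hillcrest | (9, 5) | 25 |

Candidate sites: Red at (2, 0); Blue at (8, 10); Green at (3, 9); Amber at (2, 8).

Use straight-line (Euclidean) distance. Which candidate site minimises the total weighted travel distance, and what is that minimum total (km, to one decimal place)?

Total weighted distance at each candidate:
  Red (2, 0): total = 1897.7
  Blue (8, 10): total = 2190.7
  Green (3, 9): total = 1912.9
  Amber (2, 8): total = 1837.2
Minimum is at Amber with total 1837.2 km.

Amber, total 1837.2 km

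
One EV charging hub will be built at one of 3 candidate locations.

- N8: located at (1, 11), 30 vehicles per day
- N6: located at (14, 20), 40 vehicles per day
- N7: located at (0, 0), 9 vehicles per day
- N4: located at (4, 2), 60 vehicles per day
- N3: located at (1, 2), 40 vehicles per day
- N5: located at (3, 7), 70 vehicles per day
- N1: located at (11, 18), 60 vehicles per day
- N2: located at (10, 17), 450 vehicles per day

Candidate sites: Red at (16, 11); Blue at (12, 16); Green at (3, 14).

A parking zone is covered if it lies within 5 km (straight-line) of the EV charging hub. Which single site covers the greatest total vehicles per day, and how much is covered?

Coverage radius r = 5 km; a point is covered iff (Δx)²+(Δy)² ≤ 5² = 25.
  Red (16, 11): covers {none} → 0
  Blue (12, 16): covers {N6, N1, N2} → 550
  Green (3, 14): covers {N8} → 30
Maximum coverage at Blue: 550 vehicles per day.

Blue, covering 550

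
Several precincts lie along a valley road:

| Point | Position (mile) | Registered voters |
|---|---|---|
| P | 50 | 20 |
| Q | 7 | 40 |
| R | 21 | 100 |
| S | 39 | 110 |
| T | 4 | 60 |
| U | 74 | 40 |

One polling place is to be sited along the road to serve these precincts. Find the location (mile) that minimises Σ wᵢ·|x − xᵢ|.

x = 21

For a sum of weighted absolute distances on a line, the optimum is the weighted median (not the mean). Total weight W = 370; half-weight = 185.
Sort by position and accumulate weight:
  mile 4 (T, w=60) → cum 60
  mile 7 (Q, w=40) → cum 100
  mile 21 (R, w=100) → cum 200  ≥ 185 → median here
  mile 39 (S, w=110) → cum 310
  mile 50 (P, w=20) → cum 330
  mile 74 (U, w=40) → cum 370
Optimal location: mile 21.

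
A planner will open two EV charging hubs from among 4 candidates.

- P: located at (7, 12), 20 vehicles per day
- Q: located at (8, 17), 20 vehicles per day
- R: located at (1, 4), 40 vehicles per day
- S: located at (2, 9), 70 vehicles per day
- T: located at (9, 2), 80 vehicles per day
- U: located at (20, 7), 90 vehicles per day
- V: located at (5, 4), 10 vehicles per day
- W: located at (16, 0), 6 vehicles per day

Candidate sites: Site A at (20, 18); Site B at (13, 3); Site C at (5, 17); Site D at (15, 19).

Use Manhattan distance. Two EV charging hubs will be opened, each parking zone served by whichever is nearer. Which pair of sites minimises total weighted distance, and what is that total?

{Site B, Site C}, total 3006

Evaluate every pair (each demand assigned to the nearer of the two):
  {Site B, Site C}: total = 3006
  {Site B, Site D}: total = 3706
  {Site A, Site B}: total = 3786
  {Site A, Site C}: total = 4422
  {Site C, Site D}: total = 4950
  {Site A, Site D}: total = 6450
Best pair: {Site B, Site C} with total 3006.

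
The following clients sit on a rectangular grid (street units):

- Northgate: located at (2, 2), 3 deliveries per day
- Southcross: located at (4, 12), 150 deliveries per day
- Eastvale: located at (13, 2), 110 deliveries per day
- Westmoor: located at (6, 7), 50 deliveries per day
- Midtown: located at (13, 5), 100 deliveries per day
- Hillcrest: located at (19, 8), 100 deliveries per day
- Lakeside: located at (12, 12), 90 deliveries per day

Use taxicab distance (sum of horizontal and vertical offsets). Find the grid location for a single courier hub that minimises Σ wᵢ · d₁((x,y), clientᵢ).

(13, 8)

Manhattan distance separates: Σwᵢ(|x−xᵢ|+|y−yᵢ|) = Σwᵢ|x−xᵢ| + Σwᵢ|y−yᵢ|, so x and y are optimised independently as 1-D weighted medians.
Total weight W = 603; half = 301.5.
x-coordinate, sorted with cumulative weight:
  x=2 (Northgate, w=3) cum 3
  x=4 (Southcross, w=150) cum 153
  x=6 (Westmoor, w=50) cum 203
  x=12 (Lakeside, w=90) cum 293
  x=13 (Eastvale, w=110) cum 403  ← median
  x=13 (Midtown, w=100) cum 503
  x=19 (Hillcrest, w=100) cum 603
⇒ x* = 13
y-coordinate, sorted with cumulative weight:
  y=2 (Northgate, w=3) cum 3
  y=2 (Eastvale, w=110) cum 113
  y=5 (Midtown, w=100) cum 213
  y=7 (Westmoor, w=50) cum 263
  y=8 (Hillcrest, w=100) cum 363  ← median
  y=12 (Southcross, w=150) cum 513
  y=12 (Lakeside, w=90) cum 603
⇒ y* = 8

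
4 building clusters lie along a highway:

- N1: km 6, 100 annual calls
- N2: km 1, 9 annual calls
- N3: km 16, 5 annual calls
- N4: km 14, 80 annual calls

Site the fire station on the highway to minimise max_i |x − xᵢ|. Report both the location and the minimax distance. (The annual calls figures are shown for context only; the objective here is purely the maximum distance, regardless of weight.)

The 1-center on a line is the midpoint of the two extreme points: leftmost at 1, rightmost at 16.
Optimal location = (1 + 16)/2 = 8.5; maximum distance = (16 − 1)/2 = 7.5.

location 8.5, max distance 7.5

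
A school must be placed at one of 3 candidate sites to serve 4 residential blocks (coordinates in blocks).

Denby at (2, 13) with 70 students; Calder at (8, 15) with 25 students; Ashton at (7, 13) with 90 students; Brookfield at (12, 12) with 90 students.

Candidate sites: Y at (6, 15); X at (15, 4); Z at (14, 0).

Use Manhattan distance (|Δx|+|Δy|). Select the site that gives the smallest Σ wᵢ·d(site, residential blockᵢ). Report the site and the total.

Total weighted distance at each candidate:
  Y (6, 15): total = 1550
  X (15, 4): total = 4510
  Z (14, 0): total = 5335
Minimum is at Y with total 1550 blocks.

Y, total 1550 blocks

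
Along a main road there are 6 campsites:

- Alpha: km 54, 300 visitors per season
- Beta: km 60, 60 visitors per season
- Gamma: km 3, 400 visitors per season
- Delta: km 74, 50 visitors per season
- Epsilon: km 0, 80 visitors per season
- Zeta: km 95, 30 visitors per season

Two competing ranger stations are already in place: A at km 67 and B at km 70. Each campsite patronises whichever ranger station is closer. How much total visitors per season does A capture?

840

The indifferent point is the midpoint (67+70)/2 = 68.5; campsites left of it (closer to A at 67) go to A, those right go to B.
  Epsilon at 0 (w=80) → A
  Gamma at 3 (w=400) → A
  Alpha at 54 (w=300) → A
  Beta at 60 (w=60) → A
  Delta at 74 (w=50) → B
  Zeta at 95 (w=30) → B
A captures 840; B captures 80.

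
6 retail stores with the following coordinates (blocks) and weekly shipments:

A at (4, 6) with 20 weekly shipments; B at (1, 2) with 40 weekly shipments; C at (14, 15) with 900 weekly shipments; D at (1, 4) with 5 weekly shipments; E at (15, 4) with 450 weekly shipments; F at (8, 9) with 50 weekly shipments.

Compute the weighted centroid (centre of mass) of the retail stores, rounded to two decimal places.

(13.57, 10.90)

The minimiser of Σwᵢ‖p−pᵢ‖² is the weighted centroid p* = (Σwᵢpᵢ)/(Σwᵢ).
Σwᵢ = 1465.
Σwᵢxᵢ = 20·4 + 40·1 + 900·14 + 5·1 + 450·15 + 50·8 = 19875.
Σwᵢyᵢ = 20·6 + 40·2 + 900·15 + 5·4 + 450·4 + 50·9 = 15970.
x* = 19875/1465 = 13.57, y* = 15970/1465 = 10.90.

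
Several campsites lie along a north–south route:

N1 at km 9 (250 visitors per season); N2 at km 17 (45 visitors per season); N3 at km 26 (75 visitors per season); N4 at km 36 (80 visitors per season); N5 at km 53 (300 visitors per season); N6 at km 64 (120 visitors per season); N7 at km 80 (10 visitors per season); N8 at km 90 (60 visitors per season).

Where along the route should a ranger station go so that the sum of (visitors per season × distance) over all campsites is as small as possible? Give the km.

For a sum of weighted absolute distances on a line, the optimum is the weighted median (not the mean). Total weight W = 940; half-weight = 470.
Sort by position and accumulate weight:
  km 9 (N1, w=250) → cum 250
  km 17 (N2, w=45) → cum 295
  km 26 (N3, w=75) → cum 370
  km 36 (N4, w=80) → cum 450
  km 53 (N5, w=300) → cum 750  ≥ 470 → median here
  km 64 (N6, w=120) → cum 870
  km 80 (N7, w=10) → cum 880
  km 90 (N8, w=60) → cum 940
Optimal location: km 53.

x = 53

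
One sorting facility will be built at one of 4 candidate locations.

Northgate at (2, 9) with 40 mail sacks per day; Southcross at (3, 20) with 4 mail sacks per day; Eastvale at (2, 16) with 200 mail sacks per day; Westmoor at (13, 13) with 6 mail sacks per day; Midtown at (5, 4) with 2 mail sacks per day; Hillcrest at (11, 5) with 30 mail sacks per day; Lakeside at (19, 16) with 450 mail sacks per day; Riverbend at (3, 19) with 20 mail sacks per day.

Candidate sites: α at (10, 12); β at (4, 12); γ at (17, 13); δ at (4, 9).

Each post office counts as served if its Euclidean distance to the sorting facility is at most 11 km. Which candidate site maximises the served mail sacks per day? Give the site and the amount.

α, covering 752

Coverage radius r = 11 km; a point is covered iff (Δx)²+(Δy)² ≤ 11² = 121.
  α (10, 12): covers {Northgate, Southcross, Eastvale, Westmoor, Midtown, Hillcrest, Lakeside, Riverbend} → 752
  β (4, 12): covers {Northgate, Southcross, Eastvale, Westmoor, Midtown, Hillcrest, Riverbend} → 302
  γ (17, 13): covers {Westmoor, Hillcrest, Lakeside} → 486
  δ (4, 9): covers {Northgate, Eastvale, Westmoor, Midtown, Hillcrest, Riverbend} → 298
Maximum coverage at α: 752 mail sacks per day.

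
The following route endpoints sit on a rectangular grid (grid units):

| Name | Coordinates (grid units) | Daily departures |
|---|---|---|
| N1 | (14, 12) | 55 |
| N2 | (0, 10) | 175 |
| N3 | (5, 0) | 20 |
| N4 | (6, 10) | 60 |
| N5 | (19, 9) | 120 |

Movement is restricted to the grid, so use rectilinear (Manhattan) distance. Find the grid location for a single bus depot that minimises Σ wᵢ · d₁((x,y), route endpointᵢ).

Manhattan distance separates: Σwᵢ(|x−xᵢ|+|y−yᵢ|) = Σwᵢ|x−xᵢ| + Σwᵢ|y−yᵢ|, so x and y are optimised independently as 1-D weighted medians.
Total weight W = 430; half = 215.
x-coordinate, sorted with cumulative weight:
  x=0 (N2, w=175) cum 175
  x=5 (N3, w=20) cum 195
  x=6 (N4, w=60) cum 255  ← median
  x=14 (N1, w=55) cum 310
  x=19 (N5, w=120) cum 430
⇒ x* = 6
y-coordinate, sorted with cumulative weight:
  y=0 (N3, w=20) cum 20
  y=9 (N5, w=120) cum 140
  y=10 (N2, w=175) cum 315  ← median
  y=10 (N4, w=60) cum 375
  y=12 (N1, w=55) cum 430
⇒ y* = 10

(6, 10)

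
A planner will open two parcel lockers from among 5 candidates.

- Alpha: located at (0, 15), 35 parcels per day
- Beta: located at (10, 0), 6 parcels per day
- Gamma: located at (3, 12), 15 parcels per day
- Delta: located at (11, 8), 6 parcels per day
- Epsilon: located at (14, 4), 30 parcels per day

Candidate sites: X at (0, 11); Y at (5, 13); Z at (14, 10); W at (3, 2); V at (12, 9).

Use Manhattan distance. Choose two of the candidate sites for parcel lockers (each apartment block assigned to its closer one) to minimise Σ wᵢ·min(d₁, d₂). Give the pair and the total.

Evaluate every pair (each demand assigned to the nearer of the two):
  {X, V}: total = 488
  {X, Z}: total = 494
  {Y, V}: total = 578
  {Y, Z}: total = 584
  {X, W}: total = 728
  {Y, W}: total = 800
  {X, Y}: total = 899
  {Z, W}: total = 974
  {W, V}: total = 986
  {Z, V}: total = 1068
Best pair: {X, V} with total 488.

{X, V}, total 488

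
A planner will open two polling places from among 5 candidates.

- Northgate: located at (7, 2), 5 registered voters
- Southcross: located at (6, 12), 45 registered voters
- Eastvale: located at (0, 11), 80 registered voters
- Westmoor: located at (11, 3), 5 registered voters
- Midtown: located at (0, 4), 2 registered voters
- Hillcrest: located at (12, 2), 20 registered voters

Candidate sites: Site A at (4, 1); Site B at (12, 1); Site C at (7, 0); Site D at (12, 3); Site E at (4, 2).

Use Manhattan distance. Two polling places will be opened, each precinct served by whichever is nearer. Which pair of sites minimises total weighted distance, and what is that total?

{Site D, Site E}, total 1632

Evaluate every pair (each demand assigned to the nearer of the two):
  {Site D, Site E}: total = 1632
  {Site B, Site E}: total = 1642
  {Site A, Site D}: total = 1764
  {Site A, Site B}: total = 1774
  {Site C, Site E}: total = 1777
  {Site A, Site E}: total = 1807
  {Site A, Site C}: total = 1904
  {Site C, Site D}: total = 2082
  {Site B, Site C}: total = 2092
  {Site B, Site D}: total = 2356
Best pair: {Site D, Site E} with total 1632.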